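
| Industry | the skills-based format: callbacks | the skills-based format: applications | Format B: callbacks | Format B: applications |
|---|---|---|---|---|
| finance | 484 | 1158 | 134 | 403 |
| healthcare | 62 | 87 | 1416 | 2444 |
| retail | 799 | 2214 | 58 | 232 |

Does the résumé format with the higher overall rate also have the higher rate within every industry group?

No

Finance: the skills-based format 484/1158 = 41.8%, Format B 134/403 = 33.3% → the skills-based format
Healthcare: the skills-based format 62/87 = 71.3%, Format B 1416/2444 = 57.9% → the skills-based format
Retail: the skills-based format 799/2214 = 36.1%, Format B 58/232 = 25.0% → the skills-based format
Overall: the skills-based format 1345/3459 = 38.9%, Format B 1608/3079 = 52.2% → Format B
The skills-based format wins each industry group but Format B wins overall — the comparison reverses. The skills-based format's applications skew toward retail, which has a lower base rate.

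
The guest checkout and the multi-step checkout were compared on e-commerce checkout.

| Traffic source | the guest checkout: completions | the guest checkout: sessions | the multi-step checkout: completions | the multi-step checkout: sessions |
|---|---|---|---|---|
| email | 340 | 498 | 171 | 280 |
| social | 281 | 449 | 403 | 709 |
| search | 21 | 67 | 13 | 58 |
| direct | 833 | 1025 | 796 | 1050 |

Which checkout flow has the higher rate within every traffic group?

the guest checkout

Email: the guest checkout 340/498 = 68.3%, the multi-step checkout 171/280 = 61.1% → the guest checkout
Social: the guest checkout 281/449 = 62.6%, the multi-step checkout 403/709 = 56.8% → the guest checkout
Search: the guest checkout 21/67 = 31.3%, the multi-step checkout 13/58 = 22.4% → the guest checkout
Direct: the guest checkout 833/1025 = 81.3%, the multi-step checkout 796/1050 = 75.8% → the guest checkout
The guest checkout has the higher rate in all 4 groups.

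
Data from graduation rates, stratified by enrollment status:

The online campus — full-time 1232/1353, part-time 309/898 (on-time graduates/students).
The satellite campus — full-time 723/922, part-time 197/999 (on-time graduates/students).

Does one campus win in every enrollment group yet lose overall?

No

Full-time: the online campus 1232/1353 = 91.1%, the satellite campus 723/922 = 78.4% → the online campus
Part-time: the online campus 309/898 = 34.4%, the satellite campus 197/999 = 19.7% → the online campus
Overall: the online campus 1541/2251 = 68.5%, the satellite campus 920/1921 = 47.9% → the online campus
The online campus wins overall and in every enrollment group — no reversal.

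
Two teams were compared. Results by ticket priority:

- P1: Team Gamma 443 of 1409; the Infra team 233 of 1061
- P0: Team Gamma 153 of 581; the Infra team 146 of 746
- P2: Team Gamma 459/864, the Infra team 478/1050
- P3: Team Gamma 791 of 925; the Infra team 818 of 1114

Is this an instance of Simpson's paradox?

No

P1: Team Gamma 443/1409 = 31.4%, the Infra team 233/1061 = 22.0% → Team Gamma
P0: Team Gamma 153/581 = 26.3%, the Infra team 146/746 = 19.6% → Team Gamma
P2: Team Gamma 459/864 = 53.1%, the Infra team 478/1050 = 45.5% → Team Gamma
P3: Team Gamma 791/925 = 85.5%, the Infra team 818/1114 = 73.4% → Team Gamma
Overall: Team Gamma 1846/3779 = 48.8%, the Infra team 1675/3971 = 42.2% → Team Gamma
Team Gamma wins overall and in every ticket group — no reversal.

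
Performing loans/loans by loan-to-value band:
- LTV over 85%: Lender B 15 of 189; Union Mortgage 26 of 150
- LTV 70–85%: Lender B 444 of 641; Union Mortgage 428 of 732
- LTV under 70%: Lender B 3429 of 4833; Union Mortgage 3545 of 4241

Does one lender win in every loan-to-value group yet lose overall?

LTV over 85%: Lender B 15/189 = 7.9%, Union Mortgage 26/150 = 17.3% → Union Mortgage
LTV 70–85%: Lender B 444/641 = 69.3%, Union Mortgage 428/732 = 58.5% → Lender B
LTV under 70%: Lender B 3429/4833 = 70.9%, Union Mortgage 3545/4241 = 83.6% → Union Mortgage
Overall: Lender B 3888/5663 = 68.7%, Union Mortgage 3999/5123 = 78.1% → Union Mortgage
Neither sweeps: Lender B wins 1 of 3 groups, Union Mortgage wins 2. Union Mortgage wins overall but not every group — no Simpson reversal.

No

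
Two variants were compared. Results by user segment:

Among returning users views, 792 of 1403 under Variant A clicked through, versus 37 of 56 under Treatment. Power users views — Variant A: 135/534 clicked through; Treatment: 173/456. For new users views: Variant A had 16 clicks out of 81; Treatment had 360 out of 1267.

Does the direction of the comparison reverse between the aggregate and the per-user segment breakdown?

Yes

Returning users: Variant A 792/1403 = 56.5%, Treatment 37/56 = 66.1% → Treatment
Power users: Variant A 135/534 = 25.3%, Treatment 173/456 = 37.9% → Treatment
New users: Variant A 16/81 = 19.8%, Treatment 360/1267 = 28.4% → Treatment
Overall: Variant A 943/2018 = 46.7%, Treatment 570/1779 = 32.0% → Variant A
Treatment wins each user group but Variant A wins overall — the comparison reverses. Treatment's views skew toward new users, which has a lower base rate.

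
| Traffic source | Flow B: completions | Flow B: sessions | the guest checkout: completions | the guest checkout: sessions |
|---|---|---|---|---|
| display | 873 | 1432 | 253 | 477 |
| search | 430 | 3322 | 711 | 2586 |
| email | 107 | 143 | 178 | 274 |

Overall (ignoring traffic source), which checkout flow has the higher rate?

Display: Flow B 873/1432 = 61.0%, the guest checkout 253/477 = 53.0% → Flow B
Search: Flow B 430/3322 = 12.9%, the guest checkout 711/2586 = 27.5% → the guest checkout
Email: Flow B 107/143 = 74.8%, the guest checkout 178/274 = 65.0% → Flow B
Overall: Flow B 1410/4897 = 28.8%, the guest checkout 1142/3337 = 34.2% → the guest checkout
(Neither sweeps every traffic group, but the guest checkout has the higher pooled rate.)

the guest checkout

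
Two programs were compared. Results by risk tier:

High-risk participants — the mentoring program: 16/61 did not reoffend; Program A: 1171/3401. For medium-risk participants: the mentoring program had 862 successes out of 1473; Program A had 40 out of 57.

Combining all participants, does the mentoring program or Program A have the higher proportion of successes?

the mentoring program

High-risk: the mentoring program 16/61 = 26.2%, Program A 1171/3401 = 34.4% → Program A
Medium-risk: the mentoring program 862/1473 = 58.5%, Program A 40/57 = 70.2% → Program A
Overall: the mentoring program 878/1534 = 57.2%, Program A 1211/3458 = 35.0% → the mentoring program
(Program A wins every risk group but the mentoring program wins overall — Program A's participants skew toward the low-rate high-risk group.)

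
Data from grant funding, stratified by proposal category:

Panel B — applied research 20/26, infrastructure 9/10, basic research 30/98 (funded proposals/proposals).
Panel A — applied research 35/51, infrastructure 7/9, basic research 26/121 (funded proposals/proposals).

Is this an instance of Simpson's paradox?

No

Applied research: Panel B 20/26 = 76.9%, Panel A 35/51 = 68.6% → Panel B
Infrastructure: Panel B 9/10 = 90.0%, Panel A 7/9 = 77.8% → Panel B
Basic research: Panel B 30/98 = 30.6%, Panel A 26/121 = 21.5% → Panel B
Overall: Panel B 59/134 = 44.0%, Panel A 68/181 = 37.6% → Panel B
Panel B wins overall and in every proposal group — no reversal.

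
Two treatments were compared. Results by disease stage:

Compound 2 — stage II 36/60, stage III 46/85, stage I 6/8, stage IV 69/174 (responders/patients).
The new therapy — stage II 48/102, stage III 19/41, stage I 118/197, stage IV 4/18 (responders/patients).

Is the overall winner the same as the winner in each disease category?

No

Stage II: Compound 2 36/60 = 60.0%, the new therapy 48/102 = 47.1% → Compound 2
Stage III: Compound 2 46/85 = 54.1%, the new therapy 19/41 = 46.3% → Compound 2
Stage I: Compound 2 6/8 = 75.0%, the new therapy 118/197 = 59.9% → Compound 2
Stage IV: Compound 2 69/174 = 39.7%, the new therapy 4/18 = 22.2% → Compound 2
Overall: Compound 2 157/327 = 48.0%, the new therapy 189/358 = 52.8% → the new therapy
Compound 2 wins each disease group but the new therapy wins overall — the comparison reverses. Compound 2's patients skew toward stage IV, which has a lower base rate.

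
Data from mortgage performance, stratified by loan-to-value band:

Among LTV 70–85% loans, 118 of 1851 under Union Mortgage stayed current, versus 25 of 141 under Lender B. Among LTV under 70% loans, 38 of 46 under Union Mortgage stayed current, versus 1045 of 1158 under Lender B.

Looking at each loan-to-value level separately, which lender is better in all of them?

LTV 70–85%: Union Mortgage 118/1851 = 6.4%, Lender B 25/141 = 17.7% → Lender B
LTV under 70%: Union Mortgage 38/46 = 82.6%, Lender B 1045/1158 = 90.2% → Lender B
Lender B has the higher rate in both groups.

Lender B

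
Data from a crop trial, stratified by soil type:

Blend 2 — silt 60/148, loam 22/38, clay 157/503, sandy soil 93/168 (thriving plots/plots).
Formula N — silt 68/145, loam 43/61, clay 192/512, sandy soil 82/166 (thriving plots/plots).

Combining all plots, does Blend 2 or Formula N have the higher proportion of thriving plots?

Formula N

Silt: Blend 2 60/148 = 40.5%, Formula N 68/145 = 46.9% → Formula N
Loam: Blend 2 22/38 = 57.9%, Formula N 43/61 = 70.5% → Formula N
Clay: Blend 2 157/503 = 31.2%, Formula N 192/512 = 37.5% → Formula N
Sandy soil: Blend 2 93/168 = 55.4%, Formula N 82/166 = 49.4% → Blend 2
Overall: Blend 2 332/857 = 38.7%, Formula N 385/884 = 43.6% → Formula N
(Neither sweeps every soil group, but Formula N has the higher pooled rate.)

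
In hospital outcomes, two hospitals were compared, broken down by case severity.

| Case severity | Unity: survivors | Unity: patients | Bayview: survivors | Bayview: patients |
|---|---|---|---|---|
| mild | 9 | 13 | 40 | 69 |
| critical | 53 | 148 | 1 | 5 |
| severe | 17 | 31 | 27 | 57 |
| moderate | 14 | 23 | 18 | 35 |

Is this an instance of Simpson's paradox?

Yes

Mild: Unity 9/13 = 69.2%, Bayview 40/69 = 58.0% → Unity
Critical: Unity 53/148 = 35.8%, Bayview 1/5 = 20.0% → Unity
Severe: Unity 17/31 = 54.8%, Bayview 27/57 = 47.4% → Unity
Moderate: Unity 14/23 = 60.9%, Bayview 18/35 = 51.4% → Unity
Overall: Unity 93/215 = 43.3%, Bayview 86/166 = 51.8% → Bayview
Unity wins each case group but Bayview wins overall — the comparison reverses. Unity's patients skew toward critical, which has a lower base rate.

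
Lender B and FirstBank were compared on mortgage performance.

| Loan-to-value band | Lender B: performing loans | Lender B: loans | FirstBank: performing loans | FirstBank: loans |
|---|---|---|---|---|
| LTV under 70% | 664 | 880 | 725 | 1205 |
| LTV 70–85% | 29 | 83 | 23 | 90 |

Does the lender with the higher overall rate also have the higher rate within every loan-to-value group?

LTV under 70%: Lender B 664/880 = 75.5%, FirstBank 725/1205 = 60.2% → Lender B
LTV 70–85%: Lender B 29/83 = 34.9%, FirstBank 23/90 = 25.6% → Lender B
Overall: Lender B 693/963 = 72.0%, FirstBank 748/1295 = 57.8% → Lender B
Lender B wins overall and in every loan-to-value group — no reversal.

Yes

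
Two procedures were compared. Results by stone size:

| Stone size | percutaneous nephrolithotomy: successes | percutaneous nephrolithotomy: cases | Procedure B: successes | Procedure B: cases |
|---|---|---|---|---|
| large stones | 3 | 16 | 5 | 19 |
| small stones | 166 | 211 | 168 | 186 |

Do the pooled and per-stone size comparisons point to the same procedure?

Large stones: percutaneous nephrolithotomy 3/16 = 18.8%, Procedure B 5/19 = 26.3% → Procedure B
Small stones: percutaneous nephrolithotomy 166/211 = 78.7%, Procedure B 168/186 = 90.3% → Procedure B
Overall: percutaneous nephrolithotomy 169/227 = 74.4%, Procedure B 173/205 = 84.4% → Procedure B
Procedure B wins overall and in every stone group — no reversal.

Yes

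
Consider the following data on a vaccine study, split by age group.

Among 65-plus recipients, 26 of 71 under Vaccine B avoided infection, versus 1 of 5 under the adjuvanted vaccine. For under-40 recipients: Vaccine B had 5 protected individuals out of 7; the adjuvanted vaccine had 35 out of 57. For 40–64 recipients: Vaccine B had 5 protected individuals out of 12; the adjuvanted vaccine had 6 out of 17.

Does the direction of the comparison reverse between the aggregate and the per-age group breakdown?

Yes

65-plus: Vaccine B 26/71 = 36.6%, the adjuvanted vaccine 1/5 = 20.0% → Vaccine B
Under-40: Vaccine B 5/7 = 71.4%, the adjuvanted vaccine 35/57 = 61.4% → Vaccine B
40–64: Vaccine B 5/12 = 41.7%, the adjuvanted vaccine 6/17 = 35.3% → Vaccine B
Overall: Vaccine B 36/90 = 40.0%, the adjuvanted vaccine 42/79 = 53.2% → the adjuvanted vaccine
Vaccine B wins each age group but the adjuvanted vaccine wins overall — the comparison reverses. Vaccine B's recipients skew toward 65-plus, which has a lower base rate.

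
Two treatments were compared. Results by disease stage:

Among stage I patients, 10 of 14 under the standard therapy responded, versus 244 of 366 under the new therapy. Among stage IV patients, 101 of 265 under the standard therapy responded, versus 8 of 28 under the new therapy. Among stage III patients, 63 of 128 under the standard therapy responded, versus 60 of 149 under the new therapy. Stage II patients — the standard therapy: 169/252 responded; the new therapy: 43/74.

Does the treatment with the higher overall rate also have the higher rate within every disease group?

Stage I: the standard therapy 10/14 = 71.4%, the new therapy 244/366 = 66.7% → the standard therapy
Stage IV: the standard therapy 101/265 = 38.1%, the new therapy 8/28 = 28.6% → the standard therapy
Stage III: the standard therapy 63/128 = 49.2%, the new therapy 60/149 = 40.3% → the standard therapy
Stage II: the standard therapy 169/252 = 67.1%, the new therapy 43/74 = 58.1% → the standard therapy
Overall: the standard therapy 343/659 = 52.0%, the new therapy 355/617 = 57.5% → the new therapy
The standard therapy wins each disease group but the new therapy wins overall — the comparison reverses. The standard therapy's patients skew toward stage IV, which has a lower base rate.

No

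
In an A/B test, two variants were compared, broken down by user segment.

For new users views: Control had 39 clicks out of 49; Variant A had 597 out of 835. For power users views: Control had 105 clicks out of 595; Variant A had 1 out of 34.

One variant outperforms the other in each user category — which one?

New users: Control 39/49 = 79.6%, Variant A 597/835 = 71.5% → Control
Power users: Control 105/595 = 17.6%, Variant A 1/34 = 2.9% → Control
Control has the higher rate in both groups.

Control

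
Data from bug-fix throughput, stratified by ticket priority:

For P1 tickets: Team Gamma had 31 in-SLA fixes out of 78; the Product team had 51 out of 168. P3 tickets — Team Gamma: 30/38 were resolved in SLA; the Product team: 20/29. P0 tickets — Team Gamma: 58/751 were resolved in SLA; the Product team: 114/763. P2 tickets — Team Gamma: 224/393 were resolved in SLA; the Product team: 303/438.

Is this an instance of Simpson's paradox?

No

P1: Team Gamma 31/78 = 39.7%, the Product team 51/168 = 30.4% → Team Gamma
P3: Team Gamma 30/38 = 78.9%, the Product team 20/29 = 69.0% → Team Gamma
P0: Team Gamma 58/751 = 7.7%, the Product team 114/763 = 14.9% → the Product team
P2: Team Gamma 224/393 = 57.0%, the Product team 303/438 = 69.2% → the Product team
Overall: Team Gamma 343/1260 = 27.2%, the Product team 488/1398 = 34.9% → the Product team
Neither sweeps: Team Gamma wins 2 of 4 groups, the Product team wins 2. The Product team wins overall but not every group — no Simpson reversal.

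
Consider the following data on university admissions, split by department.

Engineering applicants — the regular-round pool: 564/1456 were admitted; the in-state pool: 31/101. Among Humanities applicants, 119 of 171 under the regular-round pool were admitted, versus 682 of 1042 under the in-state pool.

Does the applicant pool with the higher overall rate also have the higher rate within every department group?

Engineering: the regular-round pool 564/1456 = 38.7%, the in-state pool 31/101 = 30.7% → the regular-round pool
Humanities: the regular-round pool 119/171 = 69.6%, the in-state pool 682/1042 = 65.5% → the regular-round pool
Overall: the regular-round pool 683/1627 = 42.0%, the in-state pool 713/1143 = 62.4% → the in-state pool
The regular-round pool wins each department group but the in-state pool wins overall — the comparison reverses. The regular-round pool's applicants skew toward Engineering, which has a lower base rate.

No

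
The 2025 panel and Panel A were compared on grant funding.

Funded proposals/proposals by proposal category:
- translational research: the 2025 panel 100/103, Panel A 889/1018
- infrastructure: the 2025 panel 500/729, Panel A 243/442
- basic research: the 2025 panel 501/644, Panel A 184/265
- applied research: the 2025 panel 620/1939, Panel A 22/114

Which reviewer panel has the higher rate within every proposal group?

the 2025 panel

Translational research: the 2025 panel 100/103 = 97.1%, Panel A 889/1018 = 87.3% → the 2025 panel
Infrastructure: the 2025 panel 500/729 = 68.6%, Panel A 243/442 = 55.0% → the 2025 panel
Basic research: the 2025 panel 501/644 = 77.8%, Panel A 184/265 = 69.4% → the 2025 panel
Applied research: the 2025 panel 620/1939 = 32.0%, Panel A 22/114 = 19.3% → the 2025 panel
The 2025 panel has the higher rate in all 4 groups.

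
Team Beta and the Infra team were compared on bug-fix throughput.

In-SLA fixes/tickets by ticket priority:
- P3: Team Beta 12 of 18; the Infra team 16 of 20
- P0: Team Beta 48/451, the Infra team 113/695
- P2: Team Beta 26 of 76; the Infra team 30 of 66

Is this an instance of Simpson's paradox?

P3: Team Beta 12/18 = 66.7%, the Infra team 16/20 = 80.0% → the Infra team
P0: Team Beta 48/451 = 10.6%, the Infra team 113/695 = 16.3% → the Infra team
P2: Team Beta 26/76 = 34.2%, the Infra team 30/66 = 45.5% → the Infra team
Overall: Team Beta 86/545 = 15.8%, the Infra team 159/781 = 20.4% → the Infra team
The Infra team wins overall and in every ticket group — no reversal.

No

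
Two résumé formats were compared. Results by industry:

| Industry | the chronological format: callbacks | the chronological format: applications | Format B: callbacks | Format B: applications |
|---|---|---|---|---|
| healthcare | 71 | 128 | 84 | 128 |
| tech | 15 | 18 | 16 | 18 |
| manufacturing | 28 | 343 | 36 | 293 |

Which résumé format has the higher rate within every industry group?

Healthcare: the chronological format 71/128 = 55.5%, Format B 84/128 = 65.6% → Format B
Tech: the chronological format 15/18 = 83.3%, Format B 16/18 = 88.9% → Format B
Manufacturing: the chronological format 28/343 = 8.2%, Format B 36/293 = 12.3% → Format B
Format B has the higher rate in all 3 groups.

Format B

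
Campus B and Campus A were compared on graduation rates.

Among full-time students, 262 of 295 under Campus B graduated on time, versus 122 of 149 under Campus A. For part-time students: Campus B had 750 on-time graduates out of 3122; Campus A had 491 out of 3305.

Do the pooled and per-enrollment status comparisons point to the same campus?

Full-time: Campus B 262/295 = 88.8%, Campus A 122/149 = 81.9% → Campus B
Part-time: Campus B 750/3122 = 24.0%, Campus A 491/3305 = 14.9% → Campus B
Overall: Campus B 1012/3417 = 29.6%, Campus A 613/3454 = 17.7% → Campus B
Campus B wins overall and in every enrollment group — no reversal.

Yes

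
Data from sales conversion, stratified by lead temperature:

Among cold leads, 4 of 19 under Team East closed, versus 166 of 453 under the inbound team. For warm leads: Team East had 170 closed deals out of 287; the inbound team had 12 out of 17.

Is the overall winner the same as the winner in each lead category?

No

Cold: Team East 4/19 = 21.1%, the inbound team 166/453 = 36.6% → the inbound team
Warm: Team East 170/287 = 59.2%, the inbound team 12/17 = 70.6% → the inbound team
Overall: Team East 174/306 = 56.9%, the inbound team 178/470 = 37.9% → Team East
The inbound team wins each lead group but Team East wins overall — the comparison reverses. The inbound team's leads skew toward cold, which has a lower base rate.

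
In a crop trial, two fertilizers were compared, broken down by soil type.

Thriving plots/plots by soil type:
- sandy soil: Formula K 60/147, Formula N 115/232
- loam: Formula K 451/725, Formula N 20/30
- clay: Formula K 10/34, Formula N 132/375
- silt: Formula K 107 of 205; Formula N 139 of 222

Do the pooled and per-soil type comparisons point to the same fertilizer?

No

Sandy soil: Formula K 60/147 = 40.8%, Formula N 115/232 = 49.6% → Formula N
Loam: Formula K 451/725 = 62.2%, Formula N 20/30 = 66.7% → Formula N
Clay: Formula K 10/34 = 29.4%, Formula N 132/375 = 35.2% → Formula N
Silt: Formula K 107/205 = 52.2%, Formula N 139/222 = 62.6% → Formula N
Overall: Formula K 628/1111 = 56.5%, Formula N 406/859 = 47.3% → Formula K
Formula N wins each soil group but Formula K wins overall — the comparison reverses. Formula N's plots skew toward clay, which has a lower base rate.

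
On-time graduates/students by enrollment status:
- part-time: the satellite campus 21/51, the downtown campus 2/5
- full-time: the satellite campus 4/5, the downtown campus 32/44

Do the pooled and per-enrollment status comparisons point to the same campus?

No

Part-time: the satellite campus 21/51 = 41.2%, the downtown campus 2/5 = 40.0% → the satellite campus
Full-time: the satellite campus 4/5 = 80.0%, the downtown campus 32/44 = 72.7% → the satellite campus
Overall: the satellite campus 25/56 = 44.6%, the downtown campus 34/49 = 69.4% → the downtown campus
The satellite campus wins each enrollment group but the downtown campus wins overall — the comparison reverses. The satellite campus's students skew toward part-time, which has a lower base rate.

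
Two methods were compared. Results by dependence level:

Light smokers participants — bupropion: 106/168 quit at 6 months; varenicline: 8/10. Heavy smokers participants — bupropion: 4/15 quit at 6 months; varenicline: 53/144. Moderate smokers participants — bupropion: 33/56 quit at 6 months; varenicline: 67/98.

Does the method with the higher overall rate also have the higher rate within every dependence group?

No

Light smokers: bupropion 106/168 = 63.1%, varenicline 8/10 = 80.0% → varenicline
Heavy smokers: bupropion 4/15 = 26.7%, varenicline 53/144 = 36.8% → varenicline
Moderate smokers: bupropion 33/56 = 58.9%, varenicline 67/98 = 68.4% → varenicline
Overall: bupropion 143/239 = 59.8%, varenicline 128/252 = 50.8% → bupropion
Varenicline wins each dependence group but bupropion wins overall — the comparison reverses. Varenicline's participants skew toward heavy smokers, which has a lower base rate.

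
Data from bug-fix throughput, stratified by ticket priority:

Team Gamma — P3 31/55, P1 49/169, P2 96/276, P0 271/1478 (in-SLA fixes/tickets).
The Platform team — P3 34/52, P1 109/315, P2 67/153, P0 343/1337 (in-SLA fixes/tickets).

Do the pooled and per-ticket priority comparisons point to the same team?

Yes

P3: Team Gamma 31/55 = 56.4%, the Platform team 34/52 = 65.4% → the Platform team
P1: Team Gamma 49/169 = 29.0%, the Platform team 109/315 = 34.6% → the Platform team
P2: Team Gamma 96/276 = 34.8%, the Platform team 67/153 = 43.8% → the Platform team
P0: Team Gamma 271/1478 = 18.3%, the Platform team 343/1337 = 25.7% → the Platform team
Overall: Team Gamma 447/1978 = 22.6%, the Platform team 553/1857 = 29.8% → the Platform team
The Platform team wins overall and in every ticket group — no reversal.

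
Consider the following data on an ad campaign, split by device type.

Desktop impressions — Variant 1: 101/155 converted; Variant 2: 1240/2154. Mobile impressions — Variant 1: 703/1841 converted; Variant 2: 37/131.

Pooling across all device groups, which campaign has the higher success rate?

Desktop: Variant 1 101/155 = 65.2%, Variant 2 1240/2154 = 57.6% → Variant 1
Mobile: Variant 1 703/1841 = 38.2%, Variant 2 37/131 = 28.2% → Variant 1
Overall: Variant 1 804/1996 = 40.3%, Variant 2 1277/2285 = 55.9% → Variant 2
(Variant 1 wins every device group but Variant 2 wins overall — Variant 1's impressions skew toward the low-rate mobile group.)

Variant 2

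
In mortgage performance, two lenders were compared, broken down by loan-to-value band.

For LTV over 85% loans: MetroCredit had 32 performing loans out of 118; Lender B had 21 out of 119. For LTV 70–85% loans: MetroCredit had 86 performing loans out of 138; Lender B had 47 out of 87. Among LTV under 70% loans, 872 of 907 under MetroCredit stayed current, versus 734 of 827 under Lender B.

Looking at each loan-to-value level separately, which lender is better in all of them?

LTV over 85%: MetroCredit 32/118 = 27.1%, Lender B 21/119 = 17.6% → MetroCredit
LTV 70–85%: MetroCredit 86/138 = 62.3%, Lender B 47/87 = 54.0% → MetroCredit
LTV under 70%: MetroCredit 872/907 = 96.1%, Lender B 734/827 = 88.8% → MetroCredit
MetroCredit has the higher rate in all 3 groups.

MetroCredit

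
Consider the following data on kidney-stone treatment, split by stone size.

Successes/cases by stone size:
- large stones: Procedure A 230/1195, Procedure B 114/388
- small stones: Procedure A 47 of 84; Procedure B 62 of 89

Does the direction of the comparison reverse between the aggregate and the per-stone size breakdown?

No

Large stones: Procedure A 230/1195 = 19.2%, Procedure B 114/388 = 29.4% → Procedure B
Small stones: Procedure A 47/84 = 56.0%, Procedure B 62/89 = 69.7% → Procedure B
Overall: Procedure A 277/1279 = 21.7%, Procedure B 176/477 = 36.9% → Procedure B
Procedure B wins overall and in every stone group — no reversal.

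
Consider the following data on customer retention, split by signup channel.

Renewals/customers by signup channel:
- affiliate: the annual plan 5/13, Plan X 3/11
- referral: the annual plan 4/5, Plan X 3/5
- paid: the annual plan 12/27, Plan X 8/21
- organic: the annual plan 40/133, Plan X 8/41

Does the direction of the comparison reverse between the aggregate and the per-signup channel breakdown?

Affiliate: the annual plan 5/13 = 38.5%, Plan X 3/11 = 27.3% → the annual plan
Referral: the annual plan 4/5 = 80.0%, Plan X 3/5 = 60.0% → the annual plan
Paid: the annual plan 12/27 = 44.4%, Plan X 8/21 = 38.1% → the annual plan
Organic: the annual plan 40/133 = 30.1%, Plan X 8/41 = 19.5% → the annual plan
Overall: the annual plan 61/178 = 34.3%, Plan X 22/78 = 28.2% → the annual plan
The annual plan wins overall and in every signup group — no reversal.

No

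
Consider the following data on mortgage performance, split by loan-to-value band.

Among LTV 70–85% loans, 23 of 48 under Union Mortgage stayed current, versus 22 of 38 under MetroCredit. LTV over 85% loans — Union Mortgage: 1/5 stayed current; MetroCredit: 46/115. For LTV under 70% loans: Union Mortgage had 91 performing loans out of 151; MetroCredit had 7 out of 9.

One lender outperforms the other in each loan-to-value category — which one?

LTV 70–85%: Union Mortgage 23/48 = 47.9%, MetroCredit 22/38 = 57.9% → MetroCredit
LTV over 85%: Union Mortgage 1/5 = 20.0%, MetroCredit 46/115 = 40.0% → MetroCredit
LTV under 70%: Union Mortgage 91/151 = 60.3%, MetroCredit 7/9 = 77.8% → MetroCredit
MetroCredit has the higher rate in all 3 groups.

MetroCredit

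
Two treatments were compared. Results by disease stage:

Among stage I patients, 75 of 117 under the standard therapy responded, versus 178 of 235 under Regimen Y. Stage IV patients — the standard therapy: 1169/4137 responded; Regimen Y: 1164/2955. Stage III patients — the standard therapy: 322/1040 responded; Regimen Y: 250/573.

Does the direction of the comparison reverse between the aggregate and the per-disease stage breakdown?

Stage I: the standard therapy 75/117 = 64.1%, Regimen Y 178/235 = 75.7% → Regimen Y
Stage IV: the standard therapy 1169/4137 = 28.3%, Regimen Y 1164/2955 = 39.4% → Regimen Y
Stage III: the standard therapy 322/1040 = 31.0%, Regimen Y 250/573 = 43.6% → Regimen Y
Overall: the standard therapy 1566/5294 = 29.6%, Regimen Y 1592/3763 = 42.3% → Regimen Y
Regimen Y wins overall and in every disease group — no reversal.

No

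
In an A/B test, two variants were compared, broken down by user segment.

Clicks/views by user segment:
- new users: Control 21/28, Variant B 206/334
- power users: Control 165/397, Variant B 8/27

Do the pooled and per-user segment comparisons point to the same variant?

New users: Control 21/28 = 75.0%, Variant B 206/334 = 61.7% → Control
Power users: Control 165/397 = 41.6%, Variant B 8/27 = 29.6% → Control
Overall: Control 186/425 = 43.8%, Variant B 214/361 = 59.3% → Variant B
Control wins each user group but Variant B wins overall — the comparison reverses. Control's views skew toward power users, which has a lower base rate.

No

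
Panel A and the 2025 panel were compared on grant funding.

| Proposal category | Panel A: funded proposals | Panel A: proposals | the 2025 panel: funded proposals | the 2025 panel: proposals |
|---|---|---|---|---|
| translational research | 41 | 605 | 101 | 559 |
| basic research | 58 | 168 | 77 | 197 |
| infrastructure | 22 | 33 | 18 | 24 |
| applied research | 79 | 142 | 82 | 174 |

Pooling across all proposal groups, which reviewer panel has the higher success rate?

the 2025 panel

Translational research: Panel A 41/605 = 6.8%, the 2025 panel 101/559 = 18.1% → the 2025 panel
Basic research: Panel A 58/168 = 34.5%, the 2025 panel 77/197 = 39.1% → the 2025 panel
Infrastructure: Panel A 22/33 = 66.7%, the 2025 panel 18/24 = 75.0% → the 2025 panel
Applied research: Panel A 79/142 = 55.6%, the 2025 panel 82/174 = 47.1% → Panel A
Overall: Panel A 200/948 = 21.1%, the 2025 panel 278/954 = 29.1% → the 2025 panel
(Neither sweeps every proposal group, but the 2025 panel has the higher pooled rate.)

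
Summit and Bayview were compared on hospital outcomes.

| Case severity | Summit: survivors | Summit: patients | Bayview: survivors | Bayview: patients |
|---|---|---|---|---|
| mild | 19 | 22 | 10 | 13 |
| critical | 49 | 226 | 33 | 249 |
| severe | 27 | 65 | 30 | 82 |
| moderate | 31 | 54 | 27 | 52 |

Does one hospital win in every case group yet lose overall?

Mild: Summit 19/22 = 86.4%, Bayview 10/13 = 76.9% → Summit
Critical: Summit 49/226 = 21.7%, Bayview 33/249 = 13.3% → Summit
Severe: Summit 27/65 = 41.5%, Bayview 30/82 = 36.6% → Summit
Moderate: Summit 31/54 = 57.4%, Bayview 27/52 = 51.9% → Summit
Overall: Summit 126/367 = 34.3%, Bayview 100/396 = 25.3% → Summit
Summit wins overall and in every case group — no reversal.

No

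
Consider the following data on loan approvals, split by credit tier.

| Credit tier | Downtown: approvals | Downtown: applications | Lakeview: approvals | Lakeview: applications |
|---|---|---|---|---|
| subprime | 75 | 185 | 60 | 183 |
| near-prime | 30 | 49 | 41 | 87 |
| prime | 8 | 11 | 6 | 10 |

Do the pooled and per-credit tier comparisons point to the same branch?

Yes

Subprime: Downtown 75/185 = 40.5%, Lakeview 60/183 = 32.8% → Downtown
Near-prime: Downtown 30/49 = 61.2%, Lakeview 41/87 = 47.1% → Downtown
Prime: Downtown 8/11 = 72.7%, Lakeview 6/10 = 60.0% → Downtown
Overall: Downtown 113/245 = 46.1%, Lakeview 107/280 = 38.2% → Downtown
Downtown wins overall and in every credit group — no reversal.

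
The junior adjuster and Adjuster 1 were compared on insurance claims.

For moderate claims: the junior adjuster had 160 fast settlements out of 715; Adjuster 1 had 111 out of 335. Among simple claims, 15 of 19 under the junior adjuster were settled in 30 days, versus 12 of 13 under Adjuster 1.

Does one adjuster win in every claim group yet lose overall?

Moderate: the junior adjuster 160/715 = 22.4%, Adjuster 1 111/335 = 33.1% → Adjuster 1
Simple: the junior adjuster 15/19 = 78.9%, Adjuster 1 12/13 = 92.3% → Adjuster 1
Overall: the junior adjuster 175/734 = 23.8%, Adjuster 1 123/348 = 35.3% → Adjuster 1
Adjuster 1 wins overall and in every claim group — no reversal.

No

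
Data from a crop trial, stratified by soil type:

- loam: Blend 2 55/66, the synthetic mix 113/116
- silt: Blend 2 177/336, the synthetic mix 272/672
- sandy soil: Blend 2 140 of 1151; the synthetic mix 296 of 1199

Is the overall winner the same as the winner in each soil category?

No

Loam: Blend 2 55/66 = 83.3%, the synthetic mix 113/116 = 97.4% → the synthetic mix
Silt: Blend 2 177/336 = 52.7%, the synthetic mix 272/672 = 40.5% → Blend 2
Sandy soil: Blend 2 140/1151 = 12.2%, the synthetic mix 296/1199 = 24.7% → the synthetic mix
Overall: Blend 2 372/1553 = 24.0%, the synthetic mix 681/1987 = 34.3% → the synthetic mix
Neither sweeps: Blend 2 wins 1 of 3 groups, the synthetic mix wins 2. The synthetic mix wins overall but not every group — no Simpson reversal.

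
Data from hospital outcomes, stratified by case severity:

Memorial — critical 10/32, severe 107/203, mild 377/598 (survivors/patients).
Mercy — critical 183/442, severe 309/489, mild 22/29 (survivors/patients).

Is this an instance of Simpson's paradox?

Critical: Memorial 10/32 = 31.2%, Mercy 183/442 = 41.4% → Mercy
Severe: Memorial 107/203 = 52.7%, Mercy 309/489 = 63.2% → Mercy
Mild: Memorial 377/598 = 63.0%, Mercy 22/29 = 75.9% → Mercy
Overall: Memorial 494/833 = 59.3%, Mercy 514/960 = 53.5% → Memorial
Mercy wins each case group but Memorial wins overall — the comparison reverses. Mercy's patients skew toward critical, which has a lower base rate.

Yes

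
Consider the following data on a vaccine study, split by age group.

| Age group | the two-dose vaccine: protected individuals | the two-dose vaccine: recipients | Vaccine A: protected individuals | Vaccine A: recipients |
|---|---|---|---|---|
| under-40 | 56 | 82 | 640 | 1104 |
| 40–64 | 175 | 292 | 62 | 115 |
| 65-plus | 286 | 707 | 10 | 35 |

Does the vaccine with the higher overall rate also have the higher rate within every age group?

Under-40: the two-dose vaccine 56/82 = 68.3%, Vaccine A 640/1104 = 58.0% → the two-dose vaccine
40–64: the two-dose vaccine 175/292 = 59.9%, Vaccine A 62/115 = 53.9% → the two-dose vaccine
65-plus: the two-dose vaccine 286/707 = 40.5%, Vaccine A 10/35 = 28.6% → the two-dose vaccine
Overall: the two-dose vaccine 517/1081 = 47.8%, Vaccine A 712/1254 = 56.8% → Vaccine A
The two-dose vaccine wins each age group but Vaccine A wins overall — the comparison reverses. The two-dose vaccine's recipients skew toward 65-plus, which has a lower base rate.

No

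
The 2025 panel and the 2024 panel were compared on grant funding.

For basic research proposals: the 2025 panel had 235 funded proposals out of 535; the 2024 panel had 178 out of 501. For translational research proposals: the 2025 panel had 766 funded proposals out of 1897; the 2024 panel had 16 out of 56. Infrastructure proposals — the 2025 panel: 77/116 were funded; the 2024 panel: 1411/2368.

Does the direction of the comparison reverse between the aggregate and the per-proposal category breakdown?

Basic research: the 2025 panel 235/535 = 43.9%, the 2024 panel 178/501 = 35.5% → the 2025 panel
Translational research: the 2025 panel 766/1897 = 40.4%, the 2024 panel 16/56 = 28.6% → the 2025 panel
Infrastructure: the 2025 panel 77/116 = 66.4%, the 2024 panel 1411/2368 = 59.6% → the 2025 panel
Overall: the 2025 panel 1078/2548 = 42.3%, the 2024 panel 1605/2925 = 54.9% → the 2024 panel
The 2025 panel wins each proposal group but the 2024 panel wins overall — the comparison reverses. The 2025 panel's proposals skew toward translational research, which has a lower base rate.

Yes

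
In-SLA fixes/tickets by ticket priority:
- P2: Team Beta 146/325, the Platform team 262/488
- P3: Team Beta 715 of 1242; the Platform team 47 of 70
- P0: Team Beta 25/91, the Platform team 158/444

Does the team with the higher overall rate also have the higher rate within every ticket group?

No

P2: Team Beta 146/325 = 44.9%, the Platform team 262/488 = 53.7% → the Platform team
P3: Team Beta 715/1242 = 57.6%, the Platform team 47/70 = 67.1% → the Platform team
P0: Team Beta 25/91 = 27.5%, the Platform team 158/444 = 35.6% → the Platform team
Overall: Team Beta 886/1658 = 53.4%, the Platform team 467/1002 = 46.6% → Team Beta
The Platform team wins each ticket group but Team Beta wins overall — the comparison reverses. The Platform team's tickets skew toward P0, which has a lower base rate.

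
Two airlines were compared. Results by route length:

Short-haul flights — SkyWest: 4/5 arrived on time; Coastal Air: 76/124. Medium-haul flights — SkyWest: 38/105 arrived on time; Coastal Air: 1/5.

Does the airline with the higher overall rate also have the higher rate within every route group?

No

Short-haul: SkyWest 4/5 = 80.0%, Coastal Air 76/124 = 61.3% → SkyWest
Medium-haul: SkyWest 38/105 = 36.2%, Coastal Air 1/5 = 20.0% → SkyWest
Overall: SkyWest 42/110 = 38.2%, Coastal Air 77/129 = 59.7% → Coastal Air
SkyWest wins each route group but Coastal Air wins overall — the comparison reverses. SkyWest's flights skew toward medium-haul, which has a lower base rate.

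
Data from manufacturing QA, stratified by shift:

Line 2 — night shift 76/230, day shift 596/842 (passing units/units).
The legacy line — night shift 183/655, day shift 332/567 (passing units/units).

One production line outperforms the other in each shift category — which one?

Line 2

Night shift: Line 2 76/230 = 33.0%, the legacy line 183/655 = 27.9% → Line 2
Day shift: Line 2 596/842 = 70.8%, the legacy line 332/567 = 58.6% → Line 2
Line 2 has the higher rate in both groups.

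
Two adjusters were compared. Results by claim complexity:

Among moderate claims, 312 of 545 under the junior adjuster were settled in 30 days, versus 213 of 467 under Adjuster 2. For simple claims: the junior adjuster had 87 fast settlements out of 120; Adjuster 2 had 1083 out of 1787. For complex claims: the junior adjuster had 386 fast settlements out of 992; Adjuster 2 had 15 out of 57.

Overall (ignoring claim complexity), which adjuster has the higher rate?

Moderate: the junior adjuster 312/545 = 57.2%, Adjuster 2 213/467 = 45.6% → the junior adjuster
Simple: the junior adjuster 87/120 = 72.5%, Adjuster 2 1083/1787 = 60.6% → the junior adjuster
Complex: the junior adjuster 386/992 = 38.9%, Adjuster 2 15/57 = 26.3% → the junior adjuster
Overall: the junior adjuster 785/1657 = 47.4%, Adjuster 2 1311/2311 = 56.7% → Adjuster 2
(The junior adjuster wins every claim group but Adjuster 2 wins overall — the junior adjuster's claims skew toward the low-rate complex group.)

Adjuster 2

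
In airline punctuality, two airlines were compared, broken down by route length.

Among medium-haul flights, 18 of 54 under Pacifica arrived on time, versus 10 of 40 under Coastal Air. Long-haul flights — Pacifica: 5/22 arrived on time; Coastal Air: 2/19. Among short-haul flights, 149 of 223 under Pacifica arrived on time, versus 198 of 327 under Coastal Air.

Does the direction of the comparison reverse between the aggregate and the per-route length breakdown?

No

Medium-haul: Pacifica 18/54 = 33.3%, Coastal Air 10/40 = 25.0% → Pacifica
Long-haul: Pacifica 5/22 = 22.7%, Coastal Air 2/19 = 10.5% → Pacifica
Short-haul: Pacifica 149/223 = 66.8%, Coastal Air 198/327 = 60.6% → Pacifica
Overall: Pacifica 172/299 = 57.5%, Coastal Air 210/386 = 54.4% → Pacifica
Pacifica wins overall and in every route group — no reversal.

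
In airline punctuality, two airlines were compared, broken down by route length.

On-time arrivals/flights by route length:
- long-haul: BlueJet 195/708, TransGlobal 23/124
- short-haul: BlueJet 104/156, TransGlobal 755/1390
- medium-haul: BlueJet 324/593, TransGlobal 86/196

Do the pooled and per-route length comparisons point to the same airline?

Long-haul: BlueJet 195/708 = 27.5%, TransGlobal 23/124 = 18.5% → BlueJet
Short-haul: BlueJet 104/156 = 66.7%, TransGlobal 755/1390 = 54.3% → BlueJet
Medium-haul: BlueJet 324/593 = 54.6%, TransGlobal 86/196 = 43.9% → BlueJet
Overall: BlueJet 623/1457 = 42.8%, TransGlobal 864/1710 = 50.5% → TransGlobal
BlueJet wins each route group but TransGlobal wins overall — the comparison reverses. BlueJet's flights skew toward long-haul, which has a lower base rate.

No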